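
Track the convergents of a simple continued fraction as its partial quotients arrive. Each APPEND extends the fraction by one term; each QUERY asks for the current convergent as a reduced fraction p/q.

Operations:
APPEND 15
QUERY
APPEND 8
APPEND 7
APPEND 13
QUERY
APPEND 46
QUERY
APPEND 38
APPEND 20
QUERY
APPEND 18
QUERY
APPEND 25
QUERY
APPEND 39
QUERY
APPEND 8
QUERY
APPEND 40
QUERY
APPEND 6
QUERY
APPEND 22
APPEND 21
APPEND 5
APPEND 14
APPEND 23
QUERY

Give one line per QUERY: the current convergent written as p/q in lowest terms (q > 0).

APPEND 15: p_0 = 15·1 + 0 = 15, q_0 = 15·0 + 1 = 1 → 15/1
APPEND 8: p_1 = 8·15 + 1 = 121, q_1 = 8·1 + 0 = 8 → 121/8
APPEND 7: p_2 = 7·121 + 15 = 862, q_2 = 7·8 + 1 = 57 → 862/57
APPEND 13: p_3 = 13·862 + 121 = 11327, q_3 = 13·57 + 8 = 749 → 11327/749
APPEND 46: p_4 = 46·11327 + 862 = 521904, q_4 = 46·749 + 57 = 34511 → 521904/34511
APPEND 38: p_5 = 38·521904 + 11327 = 19843679, q_5 = 38·34511 + 749 = 1312167 → 19843679/1312167
APPEND 20: p_6 = 20·19843679 + 521904 = 397395484, q_6 = 20·1312167 + 34511 = 26277851 → 397395484/26277851
APPEND 18: p_7 = 18·397395484 + 19843679 = 7172962391, q_7 = 18·26277851 + 1312167 = 474313485 → 7172962391/474313485
APPEND 25: p_8 = 25·7172962391 + 397395484 = 179721455259, q_8 = 25·474313485 + 26277851 = 11884114976 → 179721455259/11884114976
APPEND 39: p_9 = 39·179721455259 + 7172962391 = 7016309717492, q_9 = 39·11884114976 + 474313485 = 463954797549 → 7016309717492/463954797549
APPEND 8: p_10 = 8·7016309717492 + 179721455259 = 56310199195195, q_10 = 8·463954797549 + 11884114976 = 3723522495368 → 56310199195195/3723522495368
APPEND 40: p_11 = 40·56310199195195 + 7016309717492 = 2259424277525292, q_11 = 40·3723522495368 + 463954797549 = 149404854612269 → 2259424277525292/149404854612269
APPEND 6: p_12 = 6·2259424277525292 + 56310199195195 = 13612855864346947, q_12 = 6·149404854612269 + 3723522495368 = 900152650168982 → 13612855864346947/900152650168982
APPEND 22: p_13 = 22·13612855864346947 + 2259424277525292 = 301742253293158126, q_13 = 22·900152650168982 + 149404854612269 = 19952763158329873 → 301742253293158126/19952763158329873
APPEND 21: p_14 = 21·301742253293158126 + 13612855864346947 = 6350200175020667593, q_14 = 21·19952763158329873 + 900152650168982 = 419908178975096315 → 6350200175020667593/419908178975096315
APPEND 5: p_15 = 5·6350200175020667593 + 301742253293158126 = 32052743128396496091, q_15 = 5·419908178975096315 + 19952763158329873 = 2119493658033811448 → 32052743128396496091/2119493658033811448
APPEND 14: p_16 = 14·32052743128396496091 + 6350200175020667593 = 455088603972571612867, q_16 = 14·2119493658033811448 + 419908178975096315 = 30092819391448456587 → 455088603972571612867/30092819391448456587
APPEND 23: p_17 = 23·455088603972571612867 + 32052743128396496091 = 10499090634497543592032, q_17 = 23·30092819391448456587 + 2119493658033811448 = 694254339661348312949 → 10499090634497543592032/694254339661348312949

15/1
11327/749
521904/34511
397395484/26277851
7172962391/474313485
179721455259/11884114976
7016309717492/463954797549
56310199195195/3723522495368
2259424277525292/149404854612269
13612855864346947/900152650168982
10499090634497543592032/694254339661348312949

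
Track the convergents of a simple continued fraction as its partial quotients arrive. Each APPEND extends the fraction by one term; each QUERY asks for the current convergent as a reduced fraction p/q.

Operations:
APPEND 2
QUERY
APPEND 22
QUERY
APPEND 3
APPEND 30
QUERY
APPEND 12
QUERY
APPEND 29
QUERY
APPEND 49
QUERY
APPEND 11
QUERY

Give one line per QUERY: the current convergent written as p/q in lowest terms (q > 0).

2/1
45/22
4155/2032
49997/24451
1454068/711111
71299329/34868890
785746687/384268901

APPEND 2: p_0 = 2·1 + 0 = 2, q_0 = 2·0 + 1 = 1 → 2/1
APPEND 22: p_1 = 22·2 + 1 = 45, q_1 = 22·1 + 0 = 22 → 45/22
APPEND 3: p_2 = 3·45 + 2 = 137, q_2 = 3·22 + 1 = 67 → 137/67
APPEND 30: p_3 = 30·137 + 45 = 4155, q_3 = 30·67 + 22 = 2032 → 4155/2032
APPEND 12: p_4 = 12·4155 + 137 = 49997, q_4 = 12·2032 + 67 = 24451 → 49997/24451
APPEND 29: p_5 = 29·49997 + 4155 = 1454068, q_5 = 29·24451 + 2032 = 711111 → 1454068/711111
APPEND 49: p_6 = 49·1454068 + 49997 = 71299329, q_6 = 49·711111 + 24451 = 34868890 → 71299329/34868890
APPEND 11: p_7 = 11·71299329 + 1454068 = 785746687, q_7 = 11·34868890 + 711111 = 384268901 → 785746687/384268901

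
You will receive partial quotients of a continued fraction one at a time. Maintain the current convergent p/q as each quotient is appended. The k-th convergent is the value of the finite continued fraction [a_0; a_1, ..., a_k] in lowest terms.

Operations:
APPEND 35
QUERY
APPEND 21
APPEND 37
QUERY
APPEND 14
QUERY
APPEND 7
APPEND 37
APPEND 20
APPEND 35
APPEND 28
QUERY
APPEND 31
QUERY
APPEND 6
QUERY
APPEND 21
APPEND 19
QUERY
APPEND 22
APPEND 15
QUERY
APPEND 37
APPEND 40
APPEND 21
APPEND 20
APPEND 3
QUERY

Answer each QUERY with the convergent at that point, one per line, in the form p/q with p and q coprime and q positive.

35/1
27267/778
382474/10913
1976336431997/56390132357
61336940987801/1750105986348
369997982358803/10557026050445
149164594822289419/4256062433918612
49490950304735637649/1412108380422745967
94393037068990259448685111/2693284284862916458906684

APPEND 35: p_0 = 35·1 + 0 = 35, q_0 = 35·0 + 1 = 1 → 35/1
APPEND 21: p_1 = 21·35 + 1 = 736, q_1 = 21·1 + 0 = 21 → 736/21
APPEND 37: p_2 = 37·736 + 35 = 27267, q_2 = 37·21 + 1 = 778 → 27267/778
APPEND 14: p_3 = 14·27267 + 736 = 382474, q_3 = 14·778 + 21 = 10913 → 382474/10913
APPEND 7: p_4 = 7·382474 + 27267 = 2704585, q_4 = 7·10913 + 778 = 77169 → 2704585/77169
APPEND 37: p_5 = 37·2704585 + 382474 = 100452119, q_5 = 37·77169 + 10913 = 2866166 → 100452119/2866166
APPEND 20: p_6 = 20·100452119 + 2704585 = 2011746965, q_6 = 20·2866166 + 77169 = 57400489 → 2011746965/57400489
APPEND 35: p_7 = 35·2011746965 + 100452119 = 70511595894, q_7 = 35·57400489 + 2866166 = 2011883281 → 70511595894/2011883281
APPEND 28: p_8 = 28·70511595894 + 2011746965 = 1976336431997, q_8 = 28·2011883281 + 57400489 = 56390132357 → 1976336431997/56390132357
APPEND 31: p_9 = 31·1976336431997 + 70511595894 = 61336940987801, q_9 = 31·56390132357 + 2011883281 = 1750105986348 → 61336940987801/1750105986348
APPEND 6: p_10 = 6·61336940987801 + 1976336431997 = 369997982358803, q_10 = 6·1750105986348 + 56390132357 = 10557026050445 → 369997982358803/10557026050445
APPEND 21: p_11 = 21·369997982358803 + 61336940987801 = 7831294570522664, q_11 = 21·10557026050445 + 1750105986348 = 223447653045693 → 7831294570522664/223447653045693
APPEND 19: p_12 = 19·7831294570522664 + 369997982358803 = 149164594822289419, q_12 = 19·223447653045693 + 10557026050445 = 4256062433918612 → 149164594822289419/4256062433918612
APPEND 22: p_13 = 22·149164594822289419 + 7831294570522664 = 3289452380660889882, q_13 = 22·4256062433918612 + 223447653045693 = 93856821199255157 → 3289452380660889882/93856821199255157
APPEND 15: p_14 = 15·3289452380660889882 + 149164594822289419 = 49490950304735637649, q_14 = 15·93856821199255157 + 4256062433918612 = 1412108380422745967 → 49490950304735637649/1412108380422745967
APPEND 37: p_15 = 37·49490950304735637649 + 3289452380660889882 = 1834454613655879482895, q_15 = 37·1412108380422745967 + 93856821199255157 = 52341866896840855936 → 1834454613655879482895/52341866896840855936
APPEND 40: p_16 = 40·1834454613655879482895 + 49490950304735637649 = 73427675496539914953449, q_16 = 40·52341866896840855936 + 1412108380422745967 = 2095086784254056983407 → 73427675496539914953449/2095086784254056983407
APPEND 21: p_17 = 21·73427675496539914953449 + 1834454613655879482895 = 1543815640040994093505324, q_17 = 21·2095086784254056983407 + 52341866896840855936 = 44049164336232037507483 → 1543815640040994093505324/44049164336232037507483
APPEND 20: p_18 = 20·1543815640040994093505324 + 73427675496539914953449 = 30949740476316421785059929, q_18 = 20·44049164336232037507483 + 2095086784254056983407 = 883078373508894807133067 → 30949740476316421785059929/883078373508894807133067
APPEND 3: p_19 = 3·30949740476316421785059929 + 1543815640040994093505324 = 94393037068990259448685111, q_19 = 3·883078373508894807133067 + 44049164336232037507483 = 2693284284862916458906684 → 94393037068990259448685111/2693284284862916458906684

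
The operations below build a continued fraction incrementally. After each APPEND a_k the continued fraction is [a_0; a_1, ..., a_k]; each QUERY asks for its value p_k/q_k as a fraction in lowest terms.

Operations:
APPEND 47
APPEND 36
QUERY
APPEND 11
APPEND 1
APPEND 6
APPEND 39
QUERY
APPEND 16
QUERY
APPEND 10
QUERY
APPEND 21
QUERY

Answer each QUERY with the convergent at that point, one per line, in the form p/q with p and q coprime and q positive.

APPEND 47: p_0 = 47·1 + 0 = 47, q_0 = 47·0 + 1 = 1 → 47/1
APPEND 36: p_1 = 36·47 + 1 = 1693, q_1 = 36·1 + 0 = 36 → 1693/36
APPEND 11: p_2 = 11·1693 + 47 = 18670, q_2 = 11·36 + 1 = 397 → 18670/397
APPEND 1: p_3 = 1·18670 + 1693 = 20363, q_3 = 1·397 + 36 = 433 → 20363/433
APPEND 6: p_4 = 6·20363 + 18670 = 140848, q_4 = 6·433 + 397 = 2995 → 140848/2995
APPEND 39: p_5 = 39·140848 + 20363 = 5513435, q_5 = 39·2995 + 433 = 117238 → 5513435/117238
APPEND 16: p_6 = 16·5513435 + 140848 = 88355808, q_6 = 16·117238 + 2995 = 1878803 → 88355808/1878803
APPEND 10: p_7 = 10·88355808 + 5513435 = 889071515, q_7 = 10·1878803 + 117238 = 18905268 → 889071515/18905268
APPEND 21: p_8 = 21·889071515 + 88355808 = 18758857623, q_8 = 21·18905268 + 1878803 = 398889431 → 18758857623/398889431

1693/36
5513435/117238
88355808/1878803
889071515/18905268
18758857623/398889431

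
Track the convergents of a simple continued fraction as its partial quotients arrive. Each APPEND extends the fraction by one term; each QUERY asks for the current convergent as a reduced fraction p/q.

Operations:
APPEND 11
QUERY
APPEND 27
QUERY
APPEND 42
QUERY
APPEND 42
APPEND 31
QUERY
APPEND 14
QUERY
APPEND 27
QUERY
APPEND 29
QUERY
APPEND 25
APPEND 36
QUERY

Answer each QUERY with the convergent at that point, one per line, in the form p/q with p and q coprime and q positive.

11/1
298/27
12527/1135
16331919/1479742
229173298/20764085
6204010965/562110037
180145491283/16321955158
162534432040723/14726317558690

APPEND 11: p_0 = 11·1 + 0 = 11, q_0 = 11·0 + 1 = 1 → 11/1
APPEND 27: p_1 = 27·11 + 1 = 298, q_1 = 27·1 + 0 = 27 → 298/27
APPEND 42: p_2 = 42·298 + 11 = 12527, q_2 = 42·27 + 1 = 1135 → 12527/1135
APPEND 42: p_3 = 42·12527 + 298 = 526432, q_3 = 42·1135 + 27 = 47697 → 526432/47697
APPEND 31: p_4 = 31·526432 + 12527 = 16331919, q_4 = 31·47697 + 1135 = 1479742 → 16331919/1479742
APPEND 14: p_5 = 14·16331919 + 526432 = 229173298, q_5 = 14·1479742 + 47697 = 20764085 → 229173298/20764085
APPEND 27: p_6 = 27·229173298 + 16331919 = 6204010965, q_6 = 27·20764085 + 1479742 = 562110037 → 6204010965/562110037
APPEND 29: p_7 = 29·6204010965 + 229173298 = 180145491283, q_7 = 29·562110037 + 20764085 = 16321955158 → 180145491283/16321955158
APPEND 25: p_8 = 25·180145491283 + 6204010965 = 4509841293040, q_8 = 25·16321955158 + 562110037 = 408610988987 → 4509841293040/408610988987
APPEND 36: p_9 = 36·4509841293040 + 180145491283 = 162534432040723, q_9 = 36·408610988987 + 16321955158 = 14726317558690 → 162534432040723/14726317558690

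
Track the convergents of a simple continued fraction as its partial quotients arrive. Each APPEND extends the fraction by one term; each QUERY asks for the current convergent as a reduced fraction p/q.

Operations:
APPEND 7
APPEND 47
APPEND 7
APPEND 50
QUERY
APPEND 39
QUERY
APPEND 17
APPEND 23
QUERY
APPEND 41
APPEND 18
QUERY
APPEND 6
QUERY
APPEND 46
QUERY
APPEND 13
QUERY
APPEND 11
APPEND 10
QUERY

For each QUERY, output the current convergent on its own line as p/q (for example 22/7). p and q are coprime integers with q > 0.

116180/16547
4533337/645663
1779740244/253480477
1316617332678/187519943227
7972750528981/1135523351737
368063141665804/52421594123129
4792793592184433/682616246952414
535680720149130103/76294619352949244

APPEND 7: p_0 = 7·1 + 0 = 7, q_0 = 7·0 + 1 = 1 → 7/1
APPEND 47: p_1 = 47·7 + 1 = 330, q_1 = 47·1 + 0 = 47 → 330/47
APPEND 7: p_2 = 7·330 + 7 = 2317, q_2 = 7·47 + 1 = 330 → 2317/330
APPEND 50: p_3 = 50·2317 + 330 = 116180, q_3 = 50·330 + 47 = 16547 → 116180/16547
APPEND 39: p_4 = 39·116180 + 2317 = 4533337, q_4 = 39·16547 + 330 = 645663 → 4533337/645663
APPEND 17: p_5 = 17·4533337 + 116180 = 77182909, q_5 = 17·645663 + 16547 = 10992818 → 77182909/10992818
APPEND 23: p_6 = 23·77182909 + 4533337 = 1779740244, q_6 = 23·10992818 + 645663 = 253480477 → 1779740244/253480477
APPEND 41: p_7 = 41·1779740244 + 77182909 = 73046532913, q_7 = 41·253480477 + 10992818 = 10403692375 → 73046532913/10403692375
APPEND 18: p_8 = 18·73046532913 + 1779740244 = 1316617332678, q_8 = 18·10403692375 + 253480477 = 187519943227 → 1316617332678/187519943227
APPEND 6: p_9 = 6·1316617332678 + 73046532913 = 7972750528981, q_9 = 6·187519943227 + 10403692375 = 1135523351737 → 7972750528981/1135523351737
APPEND 46: p_10 = 46·7972750528981 + 1316617332678 = 368063141665804, q_10 = 46·1135523351737 + 187519943227 = 52421594123129 → 368063141665804/52421594123129
APPEND 13: p_11 = 13·368063141665804 + 7972750528981 = 4792793592184433, q_11 = 13·52421594123129 + 1135523351737 = 682616246952414 → 4792793592184433/682616246952414
APPEND 11: p_12 = 11·4792793592184433 + 368063141665804 = 53088792655694567, q_12 = 11·682616246952414 + 52421594123129 = 7561200310599683 → 53088792655694567/7561200310599683
APPEND 10: p_13 = 10·53088792655694567 + 4792793592184433 = 535680720149130103, q_13 = 10·7561200310599683 + 682616246952414 = 76294619352949244 → 535680720149130103/76294619352949244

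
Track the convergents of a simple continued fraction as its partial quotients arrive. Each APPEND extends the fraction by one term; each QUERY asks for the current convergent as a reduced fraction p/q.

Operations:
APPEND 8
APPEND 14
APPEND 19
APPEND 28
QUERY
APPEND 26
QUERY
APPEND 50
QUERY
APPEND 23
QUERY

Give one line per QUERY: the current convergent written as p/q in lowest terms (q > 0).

60453/7490
1573933/195007
78757103/9757840
1812987302/224625327

APPEND 8: p_0 = 8·1 + 0 = 8, q_0 = 8·0 + 1 = 1 → 8/1
APPEND 14: p_1 = 14·8 + 1 = 113, q_1 = 14·1 + 0 = 14 → 113/14
APPEND 19: p_2 = 19·113 + 8 = 2155, q_2 = 19·14 + 1 = 267 → 2155/267
APPEND 28: p_3 = 28·2155 + 113 = 60453, q_3 = 28·267 + 14 = 7490 → 60453/7490
APPEND 26: p_4 = 26·60453 + 2155 = 1573933, q_4 = 26·7490 + 267 = 195007 → 1573933/195007
APPEND 50: p_5 = 50·1573933 + 60453 = 78757103, q_5 = 50·195007 + 7490 = 9757840 → 78757103/9757840
APPEND 23: p_6 = 23·78757103 + 1573933 = 1812987302, q_6 = 23·9757840 + 195007 = 224625327 → 1812987302/224625327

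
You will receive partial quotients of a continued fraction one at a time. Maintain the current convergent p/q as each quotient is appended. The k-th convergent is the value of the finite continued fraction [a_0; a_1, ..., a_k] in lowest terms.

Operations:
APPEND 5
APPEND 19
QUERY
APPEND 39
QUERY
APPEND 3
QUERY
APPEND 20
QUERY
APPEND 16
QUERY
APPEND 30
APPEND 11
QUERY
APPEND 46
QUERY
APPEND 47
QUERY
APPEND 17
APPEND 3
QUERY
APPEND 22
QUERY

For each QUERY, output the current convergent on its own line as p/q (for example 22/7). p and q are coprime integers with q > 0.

96/19
3749/742
11343/2245
230609/45642
3701087/732517
1227596496/242965189
56580702035/11198419846
2660520592141/526568697951
138516812897437/27415167552990
3092655314512046/612096552450793

APPEND 5: p_0 = 5·1 + 0 = 5, q_0 = 5·0 + 1 = 1 → 5/1
APPEND 19: p_1 = 19·5 + 1 = 96, q_1 = 19·1 + 0 = 19 → 96/19
APPEND 39: p_2 = 39·96 + 5 = 3749, q_2 = 39·19 + 1 = 742 → 3749/742
APPEND 3: p_3 = 3·3749 + 96 = 11343, q_3 = 3·742 + 19 = 2245 → 11343/2245
APPEND 20: p_4 = 20·11343 + 3749 = 230609, q_4 = 20·2245 + 742 = 45642 → 230609/45642
APPEND 16: p_5 = 16·230609 + 11343 = 3701087, q_5 = 16·45642 + 2245 = 732517 → 3701087/732517
APPEND 30: p_6 = 30·3701087 + 230609 = 111263219, q_6 = 30·732517 + 45642 = 22021152 → 111263219/22021152
APPEND 11: p_7 = 11·111263219 + 3701087 = 1227596496, q_7 = 11·22021152 + 732517 = 242965189 → 1227596496/242965189
APPEND 46: p_8 = 46·1227596496 + 111263219 = 56580702035, q_8 = 46·242965189 + 22021152 = 11198419846 → 56580702035/11198419846
APPEND 47: p_9 = 47·56580702035 + 1227596496 = 2660520592141, q_9 = 47·11198419846 + 242965189 = 526568697951 → 2660520592141/526568697951
APPEND 17: p_10 = 17·2660520592141 + 56580702035 = 45285430768432, q_10 = 17·526568697951 + 11198419846 = 8962866285013 → 45285430768432/8962866285013
APPEND 3: p_11 = 3·45285430768432 + 2660520592141 = 138516812897437, q_11 = 3·8962866285013 + 526568697951 = 27415167552990 → 138516812897437/27415167552990
APPEND 22: p_12 = 22·138516812897437 + 45285430768432 = 3092655314512046, q_12 = 22·27415167552990 + 8962866285013 = 612096552450793 → 3092655314512046/612096552450793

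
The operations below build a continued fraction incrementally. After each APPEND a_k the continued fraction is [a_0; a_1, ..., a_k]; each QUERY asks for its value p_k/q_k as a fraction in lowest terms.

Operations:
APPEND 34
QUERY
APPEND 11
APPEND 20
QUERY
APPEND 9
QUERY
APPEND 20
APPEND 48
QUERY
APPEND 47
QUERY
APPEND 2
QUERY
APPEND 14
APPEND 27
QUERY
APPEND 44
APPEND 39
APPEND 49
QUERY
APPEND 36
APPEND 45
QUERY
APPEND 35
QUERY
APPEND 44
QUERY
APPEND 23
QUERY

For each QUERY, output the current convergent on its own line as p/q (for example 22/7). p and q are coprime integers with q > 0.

APPEND 34: p_0 = 34·1 + 0 = 34, q_0 = 34·0 + 1 = 1 → 34/1
APPEND 11: p_1 = 11·34 + 1 = 375, q_1 = 11·1 + 0 = 11 → 375/11
APPEND 20: p_2 = 20·375 + 34 = 7534, q_2 = 20·11 + 1 = 221 → 7534/221
APPEND 9: p_3 = 9·7534 + 375 = 68181, q_3 = 9·221 + 11 = 2000 → 68181/2000
APPEND 20: p_4 = 20·68181 + 7534 = 1371154, q_4 = 20·2000 + 221 = 40221 → 1371154/40221
APPEND 48: p_5 = 48·1371154 + 68181 = 65883573, q_5 = 48·40221 + 2000 = 1932608 → 65883573/1932608
APPEND 47: p_6 = 47·65883573 + 1371154 = 3097899085, q_6 = 47·1932608 + 40221 = 90872797 → 3097899085/90872797
APPEND 2: p_7 = 2·3097899085 + 65883573 = 6261681743, q_7 = 2·90872797 + 1932608 = 183678202 → 6261681743/183678202
APPEND 14: p_8 = 14·6261681743 + 3097899085 = 90761443487, q_8 = 14·183678202 + 90872797 = 2662367625 → 90761443487/2662367625
APPEND 27: p_9 = 27·90761443487 + 6261681743 = 2456820655892, q_9 = 27·2662367625 + 183678202 = 72067604077 → 2456820655892/72067604077
APPEND 44: p_10 = 44·2456820655892 + 90761443487 = 108190870302735, q_10 = 44·72067604077 + 2662367625 = 3173636947013 → 108190870302735/3173636947013
APPEND 39: p_11 = 39·108190870302735 + 2456820655892 = 4221900762462557, q_11 = 39·3173636947013 + 72067604077 = 123843908537584 → 4221900762462557/123843908537584
APPEND 49: p_12 = 49·4221900762462557 + 108190870302735 = 206981328230968028, q_12 = 49·123843908537584 + 3173636947013 = 6071525155288629 → 206981328230968028/6071525155288629
APPEND 36: p_13 = 36·206981328230968028 + 4221900762462557 = 7455549717077311565, q_13 = 36·6071525155288629 + 123843908537584 = 218698749498928228 → 7455549717077311565/218698749498928228
APPEND 45: p_14 = 45·7455549717077311565 + 206981328230968028 = 335706718596709988453, q_14 = 45·218698749498928228 + 6071525155288629 = 9847515252607058889 → 335706718596709988453/9847515252607058889
APPEND 35: p_15 = 35·335706718596709988453 + 7455549717077311565 = 11757190700601926907420, q_15 = 35·9847515252607058889 + 218698749498928228 = 344881732590745989343 → 11757190700601926907420/344881732590745989343
APPEND 44: p_16 = 44·11757190700601926907420 + 335706718596709988453 = 517652097545081493914933, q_16 = 44·344881732590745989343 + 9847515252607058889 = 15184643749245430589981 → 517652097545081493914933/15184643749245430589981
APPEND 23: p_17 = 23·517652097545081493914933 + 11757190700601926907420 = 11917755434237476286950879, q_17 = 23·15184643749245430589981 + 344881732590745989343 = 349591687965235649558906 → 11917755434237476286950879/349591687965235649558906

34/1
7534/221
68181/2000
65883573/1932608
3097899085/90872797
6261681743/183678202
2456820655892/72067604077
206981328230968028/6071525155288629
335706718596709988453/9847515252607058889
11757190700601926907420/344881732590745989343
517652097545081493914933/15184643749245430589981
11917755434237476286950879/349591687965235649558906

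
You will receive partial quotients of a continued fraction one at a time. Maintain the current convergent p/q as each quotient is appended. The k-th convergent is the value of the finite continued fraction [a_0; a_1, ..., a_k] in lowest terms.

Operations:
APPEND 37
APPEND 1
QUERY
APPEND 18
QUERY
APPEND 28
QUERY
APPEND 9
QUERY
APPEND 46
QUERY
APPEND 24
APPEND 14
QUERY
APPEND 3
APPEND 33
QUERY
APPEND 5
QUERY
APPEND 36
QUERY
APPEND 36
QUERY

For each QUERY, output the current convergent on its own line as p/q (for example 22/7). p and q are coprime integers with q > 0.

APPEND 37: p_0 = 37·1 + 0 = 37, q_0 = 37·0 + 1 = 1 → 37/1
APPEND 1: p_1 = 1·37 + 1 = 38, q_1 = 1·1 + 0 = 1 → 38/1
APPEND 18: p_2 = 18·38 + 37 = 721, q_2 = 18·1 + 1 = 19 → 721/19
APPEND 28: p_3 = 28·721 + 38 = 20226, q_3 = 28·19 + 1 = 533 → 20226/533
APPEND 9: p_4 = 9·20226 + 721 = 182755, q_4 = 9·533 + 19 = 4816 → 182755/4816
APPEND 46: p_5 = 46·182755 + 20226 = 8426956, q_5 = 46·4816 + 533 = 222069 → 8426956/222069
APPEND 24: p_6 = 24·8426956 + 182755 = 202429699, q_6 = 24·222069 + 4816 = 5334472 → 202429699/5334472
APPEND 14: p_7 = 14·202429699 + 8426956 = 2842442742, q_7 = 14·5334472 + 222069 = 74904677 → 2842442742/74904677
APPEND 3: p_8 = 3·2842442742 + 202429699 = 8729757925, q_8 = 3·74904677 + 5334472 = 230048503 → 8729757925/230048503
APPEND 33: p_9 = 33·8729757925 + 2842442742 = 290924454267, q_9 = 33·230048503 + 74904677 = 7666505276 → 290924454267/7666505276
APPEND 5: p_10 = 5·290924454267 + 8729757925 = 1463352029260, q_10 = 5·7666505276 + 230048503 = 38562574883 → 1463352029260/38562574883
APPEND 36: p_11 = 36·1463352029260 + 290924454267 = 52971597507627, q_11 = 36·38562574883 + 7666505276 = 1395919201064 → 52971597507627/1395919201064
APPEND 36: p_12 = 36·52971597507627 + 1463352029260 = 1908440862303832, q_12 = 36·1395919201064 + 38562574883 = 50291653813187 → 1908440862303832/50291653813187

38/1
721/19
20226/533
182755/4816
8426956/222069
2842442742/74904677
290924454267/7666505276
1463352029260/38562574883
52971597507627/1395919201064
1908440862303832/50291653813187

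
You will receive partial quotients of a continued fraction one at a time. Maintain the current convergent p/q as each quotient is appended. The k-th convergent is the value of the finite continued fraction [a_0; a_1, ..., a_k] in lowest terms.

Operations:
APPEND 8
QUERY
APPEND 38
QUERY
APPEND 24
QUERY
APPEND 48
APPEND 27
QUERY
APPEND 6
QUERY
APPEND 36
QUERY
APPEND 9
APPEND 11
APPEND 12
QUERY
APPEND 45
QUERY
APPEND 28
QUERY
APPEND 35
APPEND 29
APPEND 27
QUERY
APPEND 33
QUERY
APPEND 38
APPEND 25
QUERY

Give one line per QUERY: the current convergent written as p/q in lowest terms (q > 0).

APPEND 8: p_0 = 8·1 + 0 = 8, q_0 = 8·0 + 1 = 1 → 8/1
APPEND 38: p_1 = 38·8 + 1 = 305, q_1 = 38·1 + 0 = 38 → 305/38
APPEND 24: p_2 = 24·305 + 8 = 7328, q_2 = 24·38 + 1 = 913 → 7328/913
APPEND 48: p_3 = 48·7328 + 305 = 352049, q_3 = 48·913 + 38 = 43862 → 352049/43862
APPEND 27: p_4 = 27·352049 + 7328 = 9512651, q_4 = 27·43862 + 913 = 1185187 → 9512651/1185187
APPEND 6: p_5 = 6·9512651 + 352049 = 57427955, q_5 = 6·1185187 + 43862 = 7154984 → 57427955/7154984
APPEND 36: p_6 = 36·57427955 + 9512651 = 2076919031, q_6 = 36·7154984 + 1185187 = 258764611 → 2076919031/258764611
APPEND 9: p_7 = 9·2076919031 + 57427955 = 18749699234, q_7 = 9·258764611 + 7154984 = 2336036483 → 18749699234/2336036483
APPEND 11: p_8 = 11·18749699234 + 2076919031 = 208323610605, q_8 = 11·2336036483 + 258764611 = 25955165924 → 208323610605/25955165924
APPEND 12: p_9 = 12·208323610605 + 18749699234 = 2518633026494, q_9 = 12·25955165924 + 2336036483 = 313798027571 → 2518633026494/313798027571
APPEND 45: p_10 = 45·2518633026494 + 208323610605 = 113546809802835, q_10 = 45·313798027571 + 25955165924 = 14146866406619 → 113546809802835/14146866406619
APPEND 28: p_11 = 28·113546809802835 + 2518633026494 = 3181829307505874, q_11 = 28·14146866406619 + 313798027571 = 396426057412903 → 3181829307505874/396426057412903
APPEND 35: p_12 = 35·3181829307505874 + 113546809802835 = 111477572572508425, q_12 = 35·396426057412903 + 14146866406619 = 13889058875858224 → 111477572572508425/13889058875858224
APPEND 29: p_13 = 29·111477572572508425 + 3181829307505874 = 3236031433910250199, q_13 = 29·13889058875858224 + 396426057412903 = 403179133457301399 → 3236031433910250199/403179133457301399
APPEND 27: p_14 = 27·3236031433910250199 + 111477572572508425 = 87484326288149263798, q_14 = 27·403179133457301399 + 13889058875858224 = 10899725662222995997 → 87484326288149263798/10899725662222995997
APPEND 33: p_15 = 33·87484326288149263798 + 3236031433910250199 = 2890218798942835955533, q_15 = 33·10899725662222995997 + 403179133457301399 = 360094125986816169300 → 2890218798942835955533/360094125986816169300
APPEND 38: p_16 = 38·2890218798942835955533 + 87484326288149263798 = 109915798686115915574052, q_16 = 38·360094125986816169300 + 10899725662222995997 = 13694476513161237429397 → 109915798686115915574052/13694476513161237429397
APPEND 25: p_17 = 25·109915798686115915574052 + 2890218798942835955533 = 2750785185951840725306833, q_17 = 25·13694476513161237429397 + 360094125986816169300 = 342722006955017751904225 → 2750785185951840725306833/342722006955017751904225

8/1
305/38
7328/913
9512651/1185187
57427955/7154984
2076919031/258764611
2518633026494/313798027571
113546809802835/14146866406619
3181829307505874/396426057412903
87484326288149263798/10899725662222995997
2890218798942835955533/360094125986816169300
2750785185951840725306833/342722006955017751904225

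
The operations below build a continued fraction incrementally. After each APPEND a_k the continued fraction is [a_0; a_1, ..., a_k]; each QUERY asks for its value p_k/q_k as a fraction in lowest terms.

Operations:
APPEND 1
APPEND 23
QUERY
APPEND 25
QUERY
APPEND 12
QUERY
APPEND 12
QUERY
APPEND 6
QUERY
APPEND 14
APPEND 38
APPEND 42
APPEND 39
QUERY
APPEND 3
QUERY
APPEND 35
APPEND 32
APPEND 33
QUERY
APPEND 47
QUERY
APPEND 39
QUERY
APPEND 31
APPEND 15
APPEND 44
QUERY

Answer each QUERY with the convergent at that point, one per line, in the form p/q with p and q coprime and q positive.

24/23
601/576
7236/6935
87433/83796
531834/509711
470342561915/450777456079
1423080397846/1363883716849
53190973059385843/50978358038560275
2501586057879101267/2397526166337515182
97615047230344335256/93554498845201652373
2006178543259379010419447/1922726398582165029014857

APPEND 1: p_0 = 1·1 + 0 = 1, q_0 = 1·0 + 1 = 1 → 1/1
APPEND 23: p_1 = 23·1 + 1 = 24, q_1 = 23·1 + 0 = 23 → 24/23
APPEND 25: p_2 = 25·24 + 1 = 601, q_2 = 25·23 + 1 = 576 → 601/576
APPEND 12: p_3 = 12·601 + 24 = 7236, q_3 = 12·576 + 23 = 6935 → 7236/6935
APPEND 12: p_4 = 12·7236 + 601 = 87433, q_4 = 12·6935 + 576 = 83796 → 87433/83796
APPEND 6: p_5 = 6·87433 + 7236 = 531834, q_5 = 6·83796 + 6935 = 509711 → 531834/509711
APPEND 14: p_6 = 14·531834 + 87433 = 7533109, q_6 = 14·509711 + 83796 = 7219750 → 7533109/7219750
APPEND 38: p_7 = 38·7533109 + 531834 = 286789976, q_7 = 38·7219750 + 509711 = 274860211 → 286789976/274860211
APPEND 42: p_8 = 42·286789976 + 7533109 = 12052712101, q_8 = 42·274860211 + 7219750 = 11551348612 → 12052712101/11551348612
APPEND 39: p_9 = 39·12052712101 + 286789976 = 470342561915, q_9 = 39·11551348612 + 274860211 = 450777456079 → 470342561915/450777456079
APPEND 3: p_10 = 3·470342561915 + 12052712101 = 1423080397846, q_10 = 3·450777456079 + 11551348612 = 1363883716849 → 1423080397846/1363883716849
APPEND 35: p_11 = 35·1423080397846 + 470342561915 = 50278156486525, q_11 = 35·1363883716849 + 450777456079 = 48186707545794 → 50278156486525/48186707545794
APPEND 32: p_12 = 32·50278156486525 + 1423080397846 = 1610324087966646, q_12 = 32·48186707545794 + 1363883716849 = 1543338525182257 → 1610324087966646/1543338525182257
APPEND 33: p_13 = 33·1610324087966646 + 50278156486525 = 53190973059385843, q_13 = 33·1543338525182257 + 48186707545794 = 50978358038560275 → 53190973059385843/50978358038560275
APPEND 47: p_14 = 47·53190973059385843 + 1610324087966646 = 2501586057879101267, q_14 = 47·50978358038560275 + 1543338525182257 = 2397526166337515182 → 2501586057879101267/2397526166337515182
APPEND 39: p_15 = 39·2501586057879101267 + 53190973059385843 = 97615047230344335256, q_15 = 39·2397526166337515182 + 50978358038560275 = 93554498845201652373 → 97615047230344335256/93554498845201652373
APPEND 31: p_16 = 31·97615047230344335256 + 2501586057879101267 = 3028568050198553494203, q_16 = 31·93554498845201652373 + 2397526166337515182 = 2902586990367588738745 → 3028568050198553494203/2902586990367588738745
APPEND 15: p_17 = 15·3028568050198553494203 + 97615047230344335256 = 45526135800208646748301, q_17 = 15·2902586990367588738745 + 93554498845201652373 = 43632359354359032733548 → 45526135800208646748301/43632359354359032733548
APPEND 44: p_18 = 44·45526135800208646748301 + 3028568050198553494203 = 2006178543259379010419447, q_18 = 44·43632359354359032733548 + 2902586990367588738745 = 1922726398582165029014857 → 2006178543259379010419447/1922726398582165029014857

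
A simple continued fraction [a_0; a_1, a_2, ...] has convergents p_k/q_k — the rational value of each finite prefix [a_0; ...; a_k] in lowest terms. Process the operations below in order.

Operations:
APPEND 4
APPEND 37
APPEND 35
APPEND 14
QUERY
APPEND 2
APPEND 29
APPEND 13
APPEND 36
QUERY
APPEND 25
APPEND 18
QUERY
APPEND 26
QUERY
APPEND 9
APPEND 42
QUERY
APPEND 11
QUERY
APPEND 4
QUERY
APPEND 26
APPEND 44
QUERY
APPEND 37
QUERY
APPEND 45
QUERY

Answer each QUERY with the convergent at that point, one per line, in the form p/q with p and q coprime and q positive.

APPEND 4: p_0 = 4·1 + 0 = 4, q_0 = 4·0 + 1 = 1 → 4/1
APPEND 37: p_1 = 37·4 + 1 = 149, q_1 = 37·1 + 0 = 37 → 149/37
APPEND 35: p_2 = 35·149 + 4 = 5219, q_2 = 35·37 + 1 = 1296 → 5219/1296
APPEND 14: p_3 = 14·5219 + 149 = 73215, q_3 = 14·1296 + 37 = 18181 → 73215/18181
APPEND 2: p_4 = 2·73215 + 5219 = 151649, q_4 = 2·18181 + 1296 = 37658 → 151649/37658
APPEND 29: p_5 = 29·151649 + 73215 = 4471036, q_5 = 29·37658 + 18181 = 1110263 → 4471036/1110263
APPEND 13: p_6 = 13·4471036 + 151649 = 58275117, q_6 = 13·1110263 + 37658 = 14471077 → 58275117/14471077
APPEND 36: p_7 = 36·58275117 + 4471036 = 2102375248, q_7 = 36·14471077 + 1110263 = 522069035 → 2102375248/522069035
APPEND 25: p_8 = 25·2102375248 + 58275117 = 52617656317, q_8 = 25·522069035 + 14471077 = 13066196952 → 52617656317/13066196952
APPEND 18: p_9 = 18·52617656317 + 2102375248 = 949220188954, q_9 = 18·13066196952 + 522069035 = 235713614171 → 949220188954/235713614171
APPEND 26: p_10 = 26·949220188954 + 52617656317 = 24732342569121, q_10 = 26·235713614171 + 13066196952 = 6141620165398 → 24732342569121/6141620165398
APPEND 9: p_11 = 9·24732342569121 + 949220188954 = 223540303311043, q_11 = 9·6141620165398 + 235713614171 = 55510295102753 → 223540303311043/55510295102753
APPEND 42: p_12 = 42·223540303311043 + 24732342569121 = 9413425081632927, q_12 = 42·55510295102753 + 6141620165398 = 2337574014481024 → 9413425081632927/2337574014481024
APPEND 11: p_13 = 11·9413425081632927 + 223540303311043 = 103771216201273240, q_13 = 11·2337574014481024 + 55510295102753 = 25768824454394017 → 103771216201273240/25768824454394017
APPEND 4: p_14 = 4·103771216201273240 + 9413425081632927 = 424498289886725887, q_14 = 4·25768824454394017 + 2337574014481024 = 105412871832057092 → 424498289886725887/105412871832057092
APPEND 26: p_15 = 26·424498289886725887 + 103771216201273240 = 11140726753256146302, q_15 = 26·105412871832057092 + 25768824454394017 = 2766503492087878409 → 11140726753256146302/2766503492087878409
APPEND 44: p_16 = 44·11140726753256146302 + 424498289886725887 = 490616475433157163175, q_16 = 44·2766503492087878409 + 105412871832057092 = 121831566523698707088 → 490616475433157163175/121831566523698707088
APPEND 37: p_17 = 37·490616475433157163175 + 11140726753256146302 = 18163950317780071183777, q_17 = 37·121831566523698707088 + 2766503492087878409 = 4510534464868940040665 → 18163950317780071183777/4510534464868940040665
APPEND 45: p_18 = 45·18163950317780071183777 + 490616475433157163175 = 817868380775536360433140, q_18 = 45·4510534464868940040665 + 121831566523698707088 = 203095882485626000537013 → 817868380775536360433140/203095882485626000537013

73215/18181
2102375248/522069035
949220188954/235713614171
24732342569121/6141620165398
9413425081632927/2337574014481024
103771216201273240/25768824454394017
424498289886725887/105412871832057092
490616475433157163175/121831566523698707088
18163950317780071183777/4510534464868940040665
817868380775536360433140/203095882485626000537013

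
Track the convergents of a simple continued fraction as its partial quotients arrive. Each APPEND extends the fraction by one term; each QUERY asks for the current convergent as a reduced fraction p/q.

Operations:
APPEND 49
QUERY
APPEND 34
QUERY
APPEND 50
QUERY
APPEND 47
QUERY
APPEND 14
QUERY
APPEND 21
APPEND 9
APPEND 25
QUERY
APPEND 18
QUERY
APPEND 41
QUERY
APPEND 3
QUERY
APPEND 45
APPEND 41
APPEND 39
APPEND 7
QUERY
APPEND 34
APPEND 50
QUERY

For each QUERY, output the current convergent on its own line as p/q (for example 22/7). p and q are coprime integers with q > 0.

49/1
1667/34
83399/1701
3921420/79981
54983279/1121435
263211465029/5368442091
4748288486312/96845750117
194943039403821/3976044196888
589577406697775/12024978340781
300587682206409537086/6130764725674956947
513438871216309978924536/10472062252643428929797

APPEND 49: p_0 = 49·1 + 0 = 49, q_0 = 49·0 + 1 = 1 → 49/1
APPEND 34: p_1 = 34·49 + 1 = 1667, q_1 = 34·1 + 0 = 34 → 1667/34
APPEND 50: p_2 = 50·1667 + 49 = 83399, q_2 = 50·34 + 1 = 1701 → 83399/1701
APPEND 47: p_3 = 47·83399 + 1667 = 3921420, q_3 = 47·1701 + 34 = 79981 → 3921420/79981
APPEND 14: p_4 = 14·3921420 + 83399 = 54983279, q_4 = 14·79981 + 1701 = 1121435 → 54983279/1121435
APPEND 21: p_5 = 21·54983279 + 3921420 = 1158570279, q_5 = 21·1121435 + 79981 = 23630116 → 1158570279/23630116
APPEND 9: p_6 = 9·1158570279 + 54983279 = 10482115790, q_6 = 9·23630116 + 1121435 = 213792479 → 10482115790/213792479
APPEND 25: p_7 = 25·10482115790 + 1158570279 = 263211465029, q_7 = 25·213792479 + 23630116 = 5368442091 → 263211465029/5368442091
APPEND 18: p_8 = 18·263211465029 + 10482115790 = 4748288486312, q_8 = 18·5368442091 + 213792479 = 96845750117 → 4748288486312/96845750117
APPEND 41: p_9 = 41·4748288486312 + 263211465029 = 194943039403821, q_9 = 41·96845750117 + 5368442091 = 3976044196888 → 194943039403821/3976044196888
APPEND 3: p_10 = 3·194943039403821 + 4748288486312 = 589577406697775, q_10 = 3·3976044196888 + 96845750117 = 12024978340781 → 589577406697775/12024978340781
APPEND 45: p_11 = 45·589577406697775 + 194943039403821 = 26725926340803696, q_11 = 45·12024978340781 + 3976044196888 = 545100069532033 → 26725926340803696/545100069532033
APPEND 41: p_12 = 41·26725926340803696 + 589577406697775 = 1096352557379649311, q_12 = 41·545100069532033 + 12024978340781 = 22361127829154134 → 1096352557379649311/22361127829154134
APPEND 39: p_13 = 39·1096352557379649311 + 26725926340803696 = 42784475664147126825, q_13 = 39·22361127829154134 + 545100069532033 = 872629085406543259 → 42784475664147126825/872629085406543259
APPEND 7: p_14 = 7·42784475664147126825 + 1096352557379649311 = 300587682206409537086, q_14 = 7·872629085406543259 + 22361127829154134 = 6130764725674956947 → 300587682206409537086/6130764725674956947
APPEND 34: p_15 = 34·300587682206409537086 + 42784475664147126825 = 10262765670682071387749, q_15 = 34·6130764725674956947 + 872629085406543259 = 209318629758355079457 → 10262765670682071387749/209318629758355079457
APPEND 50: p_16 = 50·10262765670682071387749 + 300587682206409537086 = 513438871216309978924536, q_16 = 50·209318629758355079457 + 6130764725674956947 = 10472062252643428929797 → 513438871216309978924536/10472062252643428929797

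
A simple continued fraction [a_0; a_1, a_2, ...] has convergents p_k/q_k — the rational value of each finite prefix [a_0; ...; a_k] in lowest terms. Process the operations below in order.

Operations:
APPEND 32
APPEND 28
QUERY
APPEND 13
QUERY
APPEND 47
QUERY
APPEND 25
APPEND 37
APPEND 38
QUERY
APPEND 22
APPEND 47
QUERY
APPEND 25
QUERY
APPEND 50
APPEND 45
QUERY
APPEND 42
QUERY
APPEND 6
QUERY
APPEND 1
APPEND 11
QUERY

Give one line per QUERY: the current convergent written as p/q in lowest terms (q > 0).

APPEND 32: p_0 = 32·1 + 0 = 32, q_0 = 32·0 + 1 = 1 → 32/1
APPEND 28: p_1 = 28·32 + 1 = 897, q_1 = 28·1 + 0 = 28 → 897/28
APPEND 13: p_2 = 13·897 + 32 = 11693, q_2 = 13·28 + 1 = 365 → 11693/365
APPEND 47: p_3 = 47·11693 + 897 = 550468, q_3 = 47·365 + 28 = 17183 → 550468/17183
APPEND 25: p_4 = 25·550468 + 11693 = 13773393, q_4 = 25·17183 + 365 = 429940 → 13773393/429940
APPEND 37: p_5 = 37·13773393 + 550468 = 510166009, q_5 = 37·429940 + 17183 = 15924963 → 510166009/15924963
APPEND 38: p_6 = 38·510166009 + 13773393 = 19400081735, q_6 = 38·15924963 + 429940 = 605578534 → 19400081735/605578534
APPEND 22: p_7 = 22·19400081735 + 510166009 = 427311964179, q_7 = 22·605578534 + 15924963 = 13338652711 → 427311964179/13338652711
APPEND 47: p_8 = 47·427311964179 + 19400081735 = 20103062398148, q_8 = 47·13338652711 + 605578534 = 627522255951 → 20103062398148/627522255951
APPEND 25: p_9 = 25·20103062398148 + 427311964179 = 503003871917879, q_9 = 25·627522255951 + 13338652711 = 15701395051486 → 503003871917879/15701395051486
APPEND 50: p_10 = 50·503003871917879 + 20103062398148 = 25170296658292098, q_10 = 50·15701395051486 + 627522255951 = 785697274830251 → 25170296658292098/785697274830251
APPEND 45: p_11 = 45·25170296658292098 + 503003871917879 = 1133166353495062289, q_11 = 45·785697274830251 + 15701395051486 = 35372078762412781 → 1133166353495062289/35372078762412781
APPEND 42: p_12 = 42·1133166353495062289 + 25170296658292098 = 47618157143450908236, q_12 = 42·35372078762412781 + 785697274830251 = 1486413005296167053 → 47618157143450908236/1486413005296167053
APPEND 6: p_13 = 6·47618157143450908236 + 1133166353495062289 = 286842109214200511705, q_13 = 6·1486413005296167053 + 35372078762412781 = 8953850110539415099 → 286842109214200511705/8953850110539415099
APPEND 1: p_14 = 1·286842109214200511705 + 47618157143450908236 = 334460266357651419941, q_14 = 1·8953850110539415099 + 1486413005296167053 = 10440263115835582152 → 334460266357651419941/10440263115835582152
APPEND 11: p_15 = 11·334460266357651419941 + 286842109214200511705 = 3965905039148366131056, q_15 = 11·10440263115835582152 + 8953850110539415099 = 123796744384730818771 → 3965905039148366131056/123796744384730818771

897/28
11693/365
550468/17183
19400081735/605578534
20103062398148/627522255951
503003871917879/15701395051486
1133166353495062289/35372078762412781
47618157143450908236/1486413005296167053
286842109214200511705/8953850110539415099
3965905039148366131056/123796744384730818771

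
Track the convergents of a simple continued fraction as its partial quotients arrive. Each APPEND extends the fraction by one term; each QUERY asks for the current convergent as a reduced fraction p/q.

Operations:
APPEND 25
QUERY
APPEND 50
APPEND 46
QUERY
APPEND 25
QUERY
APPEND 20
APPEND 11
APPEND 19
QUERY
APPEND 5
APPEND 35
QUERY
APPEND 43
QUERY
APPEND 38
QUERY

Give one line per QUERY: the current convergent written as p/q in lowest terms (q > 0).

APPEND 25: p_0 = 25·1 + 0 = 25, q_0 = 25·0 + 1 = 1 → 25/1
APPEND 50: p_1 = 50·25 + 1 = 1251, q_1 = 50·1 + 0 = 50 → 1251/50
APPEND 46: p_2 = 46·1251 + 25 = 57571, q_2 = 46·50 + 1 = 2301 → 57571/2301
APPEND 25: p_3 = 25·57571 + 1251 = 1440526, q_3 = 25·2301 + 50 = 57575 → 1440526/57575
APPEND 20: p_4 = 20·1440526 + 57571 = 28868091, q_4 = 20·57575 + 2301 = 1153801 → 28868091/1153801
APPEND 11: p_5 = 11·28868091 + 1440526 = 318989527, q_5 = 11·1153801 + 57575 = 12749386 → 318989527/12749386
APPEND 19: p_6 = 19·318989527 + 28868091 = 6089669104, q_6 = 19·12749386 + 1153801 = 243392135 → 6089669104/243392135
APPEND 5: p_7 = 5·6089669104 + 318989527 = 30767335047, q_7 = 5·243392135 + 12749386 = 1229710061 → 30767335047/1229710061
APPEND 35: p_8 = 35·30767335047 + 6089669104 = 1082946395749, q_8 = 35·1229710061 + 243392135 = 43283244270 → 1082946395749/43283244270
APPEND 43: p_9 = 43·1082946395749 + 30767335047 = 46597462352254, q_9 = 43·43283244270 + 1229710061 = 1862409213671 → 46597462352254/1862409213671
APPEND 38: p_10 = 38·46597462352254 + 1082946395749 = 1771786515781401, q_10 = 38·1862409213671 + 43283244270 = 70814833363768 → 1771786515781401/70814833363768

25/1
57571/2301
1440526/57575
6089669104/243392135
1082946395749/43283244270
46597462352254/1862409213671
1771786515781401/70814833363768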